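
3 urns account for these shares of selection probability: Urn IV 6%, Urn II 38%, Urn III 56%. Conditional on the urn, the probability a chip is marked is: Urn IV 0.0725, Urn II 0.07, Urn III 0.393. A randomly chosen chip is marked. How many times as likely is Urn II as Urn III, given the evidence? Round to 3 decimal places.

Prior × likelihood for each hypothesis:
  Urn IV: 0.06 × 0.0725 = 0.00435
  Urn II: 0.38 × 0.07 = 0.0266
  Urn III: 0.56 × 0.393 = 0.22008
Sum = 0.25103.
The ratio is 0.0266 / 0.22008 (the normalizer cancels) = 0.121.

0.121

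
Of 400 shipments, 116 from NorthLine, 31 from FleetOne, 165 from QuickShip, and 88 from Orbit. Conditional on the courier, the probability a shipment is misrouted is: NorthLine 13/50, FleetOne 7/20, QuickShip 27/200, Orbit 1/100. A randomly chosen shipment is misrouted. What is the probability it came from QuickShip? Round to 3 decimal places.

Unnormalized posteriors (prior × likelihood):
  NorthLine: 0.29 × 0.26 = 0.0754
  FleetOne: 0.0775 × 0.35 = 0.027125
  QuickShip: 0.4125 × 0.135 = 0.0556875
  Orbit: 0.22 × 0.01 = 0.0022
Sum = 0.1604125.
P(QuickShip | evidence) = 0.0556875 / 0.1604125 ≈ 0.347.

0.347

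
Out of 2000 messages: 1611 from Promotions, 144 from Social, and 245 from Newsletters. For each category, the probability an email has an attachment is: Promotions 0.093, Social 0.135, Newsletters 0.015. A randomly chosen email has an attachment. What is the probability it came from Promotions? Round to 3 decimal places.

Unnormalized posteriors (prior × likelihood):
  Promotions: 0.8055 × 0.093 = 0.0749115
  Social: 0.072 × 0.135 = 0.00972
  Newsletters: 0.1225 × 0.015 = 0.0018375
Normalizing constant = 0.086469.
P(Promotions | evidence) = 0.0749115 / 0.086469 ≈ 0.866.

0.866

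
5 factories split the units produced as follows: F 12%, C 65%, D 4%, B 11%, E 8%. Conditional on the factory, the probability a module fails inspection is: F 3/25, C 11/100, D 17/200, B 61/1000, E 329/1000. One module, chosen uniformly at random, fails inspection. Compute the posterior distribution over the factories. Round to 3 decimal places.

F 0.118, C 0.584, D 0.028, B 0.055, E 0.215

By Bayes' rule, posterior ∝ prior × likelihood:
  F: 0.12 × 0.12 = 0.0144
  C: 0.65 × 0.11 = 0.0715
  D: 0.04 × 0.085 = 0.0034
  B: 0.11 × 0.061 = 0.00671
  E: 0.08 × 0.329 = 0.02632
Sum = 0.12233.
P(F | nonconforming) = 0.0144/0.12233 ≈ 0.118
P(C | nonconforming) = 0.0715/0.12233 ≈ 0.584
P(D | nonconforming) = 0.0034/0.12233 ≈ 0.028
P(B | nonconforming) = 0.00671/0.12233 ≈ 0.055
P(E | nonconforming) = 0.02632/0.12233 ≈ 0.215
(Check: 0.118+0.584+0.028+0.055+0.215 = 1.000.)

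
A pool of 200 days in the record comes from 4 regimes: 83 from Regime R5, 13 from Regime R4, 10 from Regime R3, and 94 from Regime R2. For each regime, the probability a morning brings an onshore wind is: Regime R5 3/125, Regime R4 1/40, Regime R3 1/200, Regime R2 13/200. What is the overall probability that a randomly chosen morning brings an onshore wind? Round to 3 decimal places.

0.042

Unnormalized posteriors (prior × likelihood):
  Regime R5: 0.415 × 0.024 = 0.00996
  Regime R4: 0.065 × 0.025 = 0.001625
  Regime R3: 0.05 × 0.005 = 0.00025
  Regime R2: 0.47 × 0.065 = 0.03055
P(onshore) = 0.00996 + 0.001625 + 0.00025 + 0.03055 = 0.042385 → 0.042.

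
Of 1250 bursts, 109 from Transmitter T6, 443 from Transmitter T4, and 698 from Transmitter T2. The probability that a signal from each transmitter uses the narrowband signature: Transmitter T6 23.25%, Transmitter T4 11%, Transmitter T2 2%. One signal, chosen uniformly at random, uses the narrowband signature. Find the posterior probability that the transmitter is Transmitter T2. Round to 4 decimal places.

Compute prior × likelihood for every hypothesis:
  Transmitter T6: 0.0872 × 0.2325 = 0.020274
  Transmitter T4: 0.3544 × 0.11 = 0.038984
  Transmitter T2: 0.5584 × 0.02 = 0.011168
Total = 0.070426.
P(Transmitter T2 | evidence) = 0.011168 / 0.070426 ≈ 0.1586.

0.1586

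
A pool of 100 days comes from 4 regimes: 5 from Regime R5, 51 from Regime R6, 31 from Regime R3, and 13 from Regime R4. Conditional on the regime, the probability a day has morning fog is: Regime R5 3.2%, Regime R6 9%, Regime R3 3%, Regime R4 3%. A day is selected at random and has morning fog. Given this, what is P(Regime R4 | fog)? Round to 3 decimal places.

Compute prior × likelihood for every hypothesis:
  Regime R5: 0.05 × 0.032 = 0.0016
  Regime R6: 0.51 × 0.09 = 0.0459
  Regime R3: 0.31 × 0.03 = 0.0093
  Regime R4: 0.13 × 0.03 = 0.0039
Sum = 0.0607.
P(Regime R4 | evidence) = 0.0039 / 0.0607 ≈ 0.064.

0.064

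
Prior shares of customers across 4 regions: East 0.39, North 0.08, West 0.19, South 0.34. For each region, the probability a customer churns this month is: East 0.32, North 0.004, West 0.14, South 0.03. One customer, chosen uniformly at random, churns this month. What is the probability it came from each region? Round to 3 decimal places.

East 0.771, North 0.002, West 0.164, South 0.063

Unnormalized posteriors (prior × likelihood):
  East: 0.39 × 0.32 = 0.1248
  North: 0.08 × 0.004 = 0.00032
  West: 0.19 × 0.14 = 0.0266
  South: 0.34 × 0.03 = 0.0102
Normalizing constant = 0.16192.
P(East | churn) = 0.1248/0.16192 ≈ 0.771
P(North | churn) = 0.00032/0.16192 ≈ 0.002
P(West | churn) = 0.0266/0.16192 ≈ 0.164
P(South | churn) = 0.0102/0.16192 ≈ 0.063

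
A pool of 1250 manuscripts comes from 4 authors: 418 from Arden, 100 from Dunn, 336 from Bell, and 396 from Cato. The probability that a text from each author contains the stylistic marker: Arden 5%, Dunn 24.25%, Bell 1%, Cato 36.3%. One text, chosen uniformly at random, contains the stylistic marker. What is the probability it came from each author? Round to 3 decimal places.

Arden 0.109, Dunn 0.126, Bell 0.017, Cato 0.748

Unnormalized posteriors (prior × likelihood):
  Arden: 0.3344 × 0.05 = 0.01672
  Dunn: 0.08 × 0.2425 = 0.0194
  Bell: 0.2688 × 0.01 = 0.002688
  Cato: 0.3168 × 0.363 = 0.1149984
Sum = 0.1538064.
P(Arden | marker) = 0.01672/0.1538064 ≈ 0.109
P(Dunn | marker) = 0.0194/0.1538064 ≈ 0.126
P(Bell | marker) = 0.002688/0.1538064 ≈ 0.017
P(Cato | marker) = 0.1149984/0.1538064 ≈ 0.748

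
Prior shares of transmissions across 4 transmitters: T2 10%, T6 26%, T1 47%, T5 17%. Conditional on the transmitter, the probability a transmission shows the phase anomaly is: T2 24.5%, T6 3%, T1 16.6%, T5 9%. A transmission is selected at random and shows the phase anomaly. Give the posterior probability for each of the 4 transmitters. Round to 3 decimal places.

T2 0.195, T6 0.062, T1 0.621, T5 0.122

Unnormalized posteriors (prior × likelihood):
  T2: 0.1 × 0.245 = 0.0245
  T6: 0.26 × 0.03 = 0.0078
  T1: 0.47 × 0.166 = 0.07802
  T5: 0.17 × 0.09 = 0.0153
Total = 0.12562.
P(T2 | anomaly) = 0.0245/0.12562 ≈ 0.195
P(T6 | anomaly) = 0.0078/0.12562 ≈ 0.062
P(T1 | anomaly) = 0.07802/0.12562 ≈ 0.621
P(T5 | anomaly) = 0.0153/0.12562 ≈ 0.122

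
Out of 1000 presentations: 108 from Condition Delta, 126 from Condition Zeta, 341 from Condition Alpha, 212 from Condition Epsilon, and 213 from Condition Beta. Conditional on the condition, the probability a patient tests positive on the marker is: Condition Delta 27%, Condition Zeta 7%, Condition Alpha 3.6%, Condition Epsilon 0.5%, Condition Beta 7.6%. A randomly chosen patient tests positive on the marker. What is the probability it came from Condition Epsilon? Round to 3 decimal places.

By Bayes' rule, posterior ∝ prior × likelihood:
  Condition Delta: 0.108 × 0.27 = 0.02916
  Condition Zeta: 0.126 × 0.07 = 0.00882
  Condition Alpha: 0.341 × 0.036 = 0.012276
  Condition Epsilon: 0.212 × 0.005 = 0.00106
  Condition Beta: 0.213 × 0.076 = 0.016188
Total = 0.067504.
P(Condition Epsilon | evidence) = 0.00106 / 0.067504 ≈ 0.016.

0.016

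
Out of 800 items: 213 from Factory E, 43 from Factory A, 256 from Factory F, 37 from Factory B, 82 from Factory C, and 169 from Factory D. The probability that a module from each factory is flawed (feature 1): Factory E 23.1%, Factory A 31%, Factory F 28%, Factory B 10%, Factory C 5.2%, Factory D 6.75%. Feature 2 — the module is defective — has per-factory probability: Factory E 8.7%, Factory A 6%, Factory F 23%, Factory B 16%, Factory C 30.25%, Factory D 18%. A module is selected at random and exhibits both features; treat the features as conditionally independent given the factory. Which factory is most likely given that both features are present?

Prior × likelihood for each hypothesis:
  Factory E: 0.26625 × 0.231 × 0.087 = 0.00535082625
  Factory A: 0.05375 × 0.31 × 0.06 = 0.00099975
  Factory F: 0.32 × 0.28 × 0.23 = 0.020608
  Factory B: 0.04625 × 0.1 × 0.16 = 0.00074
  Factory C: 0.1025 × 0.052 × 0.3025 = 0.001612325
  Factory D: 0.21125 × 0.0675 × 0.18 = 0.0025666875
Normalizing constant = 0.03187758875.
Largest term belongs to Factory F, so Factory F is most probable.

Factory F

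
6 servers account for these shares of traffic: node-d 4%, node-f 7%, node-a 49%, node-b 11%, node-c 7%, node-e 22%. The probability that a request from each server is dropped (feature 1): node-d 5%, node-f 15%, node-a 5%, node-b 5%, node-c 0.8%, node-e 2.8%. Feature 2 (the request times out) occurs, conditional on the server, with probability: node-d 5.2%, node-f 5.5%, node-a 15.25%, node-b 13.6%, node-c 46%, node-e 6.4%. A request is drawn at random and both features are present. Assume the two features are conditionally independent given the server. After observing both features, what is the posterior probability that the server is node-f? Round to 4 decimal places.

Unnormalized posteriors (prior × likelihood):
  node-d: 0.04 × 0.05 × 0.052 = 0.000104
  node-f: 0.07 × 0.15 × 0.055 = 0.0005775
  node-a: 0.49 × 0.05 × 0.1525 = 0.00373625
  node-b: 0.11 × 0.05 × 0.136 = 0.000748
  node-c: 0.07 × 0.008 × 0.46 = 0.0002576
  node-e: 0.22 × 0.028 × 0.064 = 0.00039424
Sum = 0.00581759.
P(node-f | evidence) = 0.0005775 / 0.00581759 ≈ 0.0993.

0.0993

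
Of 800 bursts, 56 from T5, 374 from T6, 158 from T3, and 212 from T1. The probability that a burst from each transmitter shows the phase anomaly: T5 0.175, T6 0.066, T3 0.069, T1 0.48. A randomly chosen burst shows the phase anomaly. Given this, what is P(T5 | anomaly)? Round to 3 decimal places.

Compute prior × likelihood for every hypothesis:
  T5: 0.07 × 0.175 = 0.01225
  T6: 0.4675 × 0.066 = 0.030855
  T3: 0.1975 × 0.069 = 0.0136275
  T1: 0.265 × 0.48 = 0.1272
Sum = 0.1839325.
P(T5 | evidence) = 0.01225 / 0.1839325 ≈ 0.067.

0.067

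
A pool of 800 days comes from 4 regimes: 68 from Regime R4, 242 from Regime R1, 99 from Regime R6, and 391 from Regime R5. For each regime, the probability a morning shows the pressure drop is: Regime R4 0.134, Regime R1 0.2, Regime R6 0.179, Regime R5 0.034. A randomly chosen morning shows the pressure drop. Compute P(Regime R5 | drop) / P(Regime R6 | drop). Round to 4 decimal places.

0.7502

Compute prior × likelihood for every hypothesis:
  Regime R4: 0.085 × 0.134 = 0.01139
  Regime R1: 0.3025 × 0.2 = 0.0605
  Regime R6: 0.12375 × 0.179 = 0.02215125
  Regime R5: 0.48875 × 0.034 = 0.0166175
Normalizing constant = 0.11065875.
The ratio is 0.0166175 / 0.02215125 (the normalizer cancels) = 0.7502.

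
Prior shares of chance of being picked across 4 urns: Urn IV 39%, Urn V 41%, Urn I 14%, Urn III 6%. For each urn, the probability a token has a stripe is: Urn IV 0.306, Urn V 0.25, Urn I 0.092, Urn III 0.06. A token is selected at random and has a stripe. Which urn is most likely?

Unnormalized posteriors (prior × likelihood):
  Urn IV: 0.39 × 0.306 = 0.11934
  Urn V: 0.41 × 0.25 = 0.1025
  Urn I: 0.14 × 0.092 = 0.01288
  Urn III: 0.06 × 0.06 = 0.0036
Sum = 0.23832.
Largest term belongs to Urn IV, so Urn IV is most probable.

Urn IV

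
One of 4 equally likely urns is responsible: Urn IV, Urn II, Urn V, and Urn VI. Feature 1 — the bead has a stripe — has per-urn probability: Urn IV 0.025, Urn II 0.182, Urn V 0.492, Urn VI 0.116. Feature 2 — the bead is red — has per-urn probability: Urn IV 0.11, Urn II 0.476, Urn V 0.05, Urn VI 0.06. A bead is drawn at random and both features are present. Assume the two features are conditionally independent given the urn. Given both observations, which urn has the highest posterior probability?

Urn II

With a uniform prior (1/4 each), posterior ∝ likelihood:
  Urn IV: 0.025 × 0.11 = 0.00275
  Urn II: 0.182 × 0.476 = 0.086632
  Urn V: 0.492 × 0.05 = 0.0246
  Urn VI: 0.116 × 0.06 = 0.00696
Normalizing constant = 0.120942.
Largest term belongs to Urn II, so Urn II is most probable.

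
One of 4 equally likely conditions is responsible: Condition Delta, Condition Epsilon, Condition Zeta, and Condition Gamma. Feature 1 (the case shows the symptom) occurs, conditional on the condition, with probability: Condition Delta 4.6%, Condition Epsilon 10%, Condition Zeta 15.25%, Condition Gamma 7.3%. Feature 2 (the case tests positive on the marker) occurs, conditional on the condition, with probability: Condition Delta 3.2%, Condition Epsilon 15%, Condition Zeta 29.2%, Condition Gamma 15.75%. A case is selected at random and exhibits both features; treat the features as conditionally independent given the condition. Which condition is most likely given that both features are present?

Condition Zeta

Since the prior is uniform, the posterior is proportional to the likelihood:
  Condition Delta: 0.046 × 0.032 = 0.001472
  Condition Epsilon: 0.1 × 0.15 = 0.015
  Condition Zeta: 0.1525 × 0.292 = 0.04453
  Condition Gamma: 0.073 × 0.1575 = 0.0114975
Normalizing constant = 0.0724995.
Largest term belongs to Condition Zeta, so Condition Zeta is most probable.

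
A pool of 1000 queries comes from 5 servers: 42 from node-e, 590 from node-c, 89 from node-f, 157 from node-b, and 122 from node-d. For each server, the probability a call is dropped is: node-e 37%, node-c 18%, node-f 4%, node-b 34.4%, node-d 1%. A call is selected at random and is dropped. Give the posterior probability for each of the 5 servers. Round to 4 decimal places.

Prior × likelihood for each hypothesis:
  node-e: 0.042 × 0.37 = 0.01554
  node-c: 0.59 × 0.18 = 0.1062
  node-f: 0.089 × 0.04 = 0.00356
  node-b: 0.157 × 0.344 = 0.054008
  node-d: 0.122 × 0.01 = 0.00122
Sum = 0.180528.
P(node-e | dropped) = 0.01554/0.180528 ≈ 0.0861
P(node-c | dropped) = 0.1062/0.180528 ≈ 0.5883
P(node-f | dropped) = 0.00356/0.180528 ≈ 0.0197
P(node-b | dropped) = 0.054008/0.180528 ≈ 0.2992
P(node-d | dropped) = 0.00122/0.180528 ≈ 0.0068

node-e 0.0861, node-c 0.5883, node-f 0.0197, node-b 0.2992, node-d 0.0068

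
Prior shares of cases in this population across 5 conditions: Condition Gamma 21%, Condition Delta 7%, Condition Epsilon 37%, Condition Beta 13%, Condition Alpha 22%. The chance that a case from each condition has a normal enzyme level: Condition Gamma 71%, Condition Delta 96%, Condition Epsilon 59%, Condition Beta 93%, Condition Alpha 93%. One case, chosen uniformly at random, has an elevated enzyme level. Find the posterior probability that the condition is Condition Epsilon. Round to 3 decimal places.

Taking complements, P(elevated | each) = Condition Gamma 0.29, Condition Delta 0.04, Condition Epsilon 0.41, Condition Beta 0.07, Condition Alpha 0.07.
Prior × likelihood for each hypothesis:
  Condition Gamma: 0.21 × 0.29 = 0.0609
  Condition Delta: 0.07 × 0.04 = 0.0028
  Condition Epsilon: 0.37 × 0.41 = 0.1517
  Condition Beta: 0.13 × 0.07 = 0.0091
  Condition Alpha: 0.22 × 0.07 = 0.0154
Sum = 0.2399.
P(Condition Epsilon | evidence) = 0.1517 / 0.2399 ≈ 0.632.

0.632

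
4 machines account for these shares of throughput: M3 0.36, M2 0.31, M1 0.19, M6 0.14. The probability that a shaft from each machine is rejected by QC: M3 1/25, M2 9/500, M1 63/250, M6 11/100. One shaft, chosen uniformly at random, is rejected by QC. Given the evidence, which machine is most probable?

M1

Prior × likelihood for each hypothesis:
  M3: 0.36 × 0.04 = 0.0144
  M2: 0.31 × 0.018 = 0.00558
  M1: 0.19 × 0.252 = 0.04788
  M6: 0.14 × 0.11 = 0.0154
Normalizing constant = 0.08326.
Largest term belongs to M1, so M1 is most probable.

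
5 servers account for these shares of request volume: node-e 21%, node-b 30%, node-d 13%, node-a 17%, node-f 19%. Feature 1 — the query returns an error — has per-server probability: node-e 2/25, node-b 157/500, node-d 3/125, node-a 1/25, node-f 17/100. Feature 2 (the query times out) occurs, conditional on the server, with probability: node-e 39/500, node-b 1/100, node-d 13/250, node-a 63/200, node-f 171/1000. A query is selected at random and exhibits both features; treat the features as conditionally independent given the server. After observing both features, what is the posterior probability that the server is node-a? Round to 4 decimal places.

0.2125

Compute prior × likelihood for every hypothesis:
  node-e: 0.21 × 0.08 × 0.078 = 0.0013104
  node-b: 0.3 × 0.314 × 0.01 = 0.000942
  node-d: 0.13 × 0.024 × 0.052 = 0.00016224
  node-a: 0.17 × 0.04 × 0.315 = 0.002142
  node-f: 0.19 × 0.17 × 0.171 = 0.0055233
Total = 0.01007994.
P(node-a | evidence) = 0.002142 / 0.01007994 ≈ 0.2125.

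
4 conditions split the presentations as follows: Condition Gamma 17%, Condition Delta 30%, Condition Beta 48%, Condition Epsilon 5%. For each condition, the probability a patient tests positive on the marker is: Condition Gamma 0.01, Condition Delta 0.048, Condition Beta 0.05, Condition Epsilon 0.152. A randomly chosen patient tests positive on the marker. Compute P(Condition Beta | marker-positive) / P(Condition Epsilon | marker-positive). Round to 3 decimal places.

3.158

By Bayes' rule, posterior ∝ prior × likelihood:
  Condition Gamma: 0.17 × 0.01 = 0.0017
  Condition Delta: 0.3 × 0.048 = 0.0144
  Condition Beta: 0.48 × 0.05 = 0.024
  Condition Epsilon: 0.05 × 0.152 = 0.0076
Total = 0.0477.
The ratio is 0.024 / 0.0076 (the normalizer cancels) = 3.158.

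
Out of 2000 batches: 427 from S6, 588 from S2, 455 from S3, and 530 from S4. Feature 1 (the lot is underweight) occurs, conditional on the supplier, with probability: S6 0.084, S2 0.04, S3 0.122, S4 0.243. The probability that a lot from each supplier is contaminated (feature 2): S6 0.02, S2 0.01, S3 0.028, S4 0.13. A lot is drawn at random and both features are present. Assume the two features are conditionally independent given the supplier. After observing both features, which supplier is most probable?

S4

Unnormalized posteriors (prior × likelihood):
  S6: 0.2135 × 0.084 × 0.02 = 0.00035868
  S2: 0.294 × 0.04 × 0.01 = 0.0001176
  S3: 0.2275 × 0.122 × 0.028 = 0.00077714
  S4: 0.265 × 0.243 × 0.13 = 0.00837135
Total = 0.00962477.
Largest term belongs to S4, so S4 is most probable.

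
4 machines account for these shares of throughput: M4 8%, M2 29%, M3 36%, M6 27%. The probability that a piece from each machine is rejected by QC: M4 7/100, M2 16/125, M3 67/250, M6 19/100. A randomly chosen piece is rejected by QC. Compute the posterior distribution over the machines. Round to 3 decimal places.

Unnormalized posteriors (prior × likelihood):
  M4: 0.08 × 0.07 = 0.0056
  M2: 0.29 × 0.128 = 0.03712
  M3: 0.36 × 0.268 = 0.09648
  M6: 0.27 × 0.19 = 0.0513
Total = 0.1905.
P(M4 | rejected) = 0.0056/0.1905 ≈ 0.029
P(M2 | rejected) = 0.03712/0.1905 ≈ 0.195
P(M3 | rejected) = 0.09648/0.1905 ≈ 0.506
P(M6 | rejected) = 0.0513/0.1905 ≈ 0.269

M4 0.029, M2 0.195, M3 0.506, M6 0.269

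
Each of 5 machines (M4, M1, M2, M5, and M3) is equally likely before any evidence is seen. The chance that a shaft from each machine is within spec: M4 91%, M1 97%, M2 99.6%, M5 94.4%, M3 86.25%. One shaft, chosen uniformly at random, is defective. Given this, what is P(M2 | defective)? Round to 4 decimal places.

0.0126

Taking complements, P(defective | each) = M4 0.09, M1 0.03, M2 0.004, M5 0.056, M3 0.1375.
With a uniform prior (1/5 each), posterior ∝ likelihood:
  M4: 0.09
  M1: 0.03
  M2: 0.004
  M5: 0.056
  M3: 0.1375
Normalizing constant = 0.3175.
P(M2 | evidence) = 0.004 / 0.3175 ≈ 0.0126.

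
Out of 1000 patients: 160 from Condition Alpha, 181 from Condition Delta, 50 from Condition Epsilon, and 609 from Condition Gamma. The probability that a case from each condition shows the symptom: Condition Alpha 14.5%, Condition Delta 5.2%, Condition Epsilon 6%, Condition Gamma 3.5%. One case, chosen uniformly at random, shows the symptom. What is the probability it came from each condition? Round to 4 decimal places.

Condition Alpha 0.4075, Condition Delta 0.1653, Condition Epsilon 0.0527, Condition Gamma 0.3744

Compute prior × likelihood for every hypothesis:
  Condition Alpha: 0.16 × 0.145 = 0.0232
  Condition Delta: 0.181 × 0.052 = 0.009412
  Condition Epsilon: 0.05 × 0.06 = 0.003
  Condition Gamma: 0.609 × 0.035 = 0.021315
Total = 0.056927.
P(Condition Alpha | symptomatic) = 0.0232/0.056927 ≈ 0.4075
P(Condition Delta | symptomatic) = 0.009412/0.056927 ≈ 0.1653
P(Condition Epsilon | symptomatic) = 0.003/0.056927 ≈ 0.0527
P(Condition Gamma | symptomatic) = 0.021315/0.056927 ≈ 0.3744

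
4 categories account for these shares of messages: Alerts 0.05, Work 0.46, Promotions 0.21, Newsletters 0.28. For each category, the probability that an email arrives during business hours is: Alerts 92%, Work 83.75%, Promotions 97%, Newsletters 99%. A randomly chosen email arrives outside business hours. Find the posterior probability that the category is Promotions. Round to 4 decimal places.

0.0717

Taking complements, P(off-hours | each) = Alerts 0.08, Work 0.1625, Promotions 0.03, Newsletters 0.01.
Unnormalized posteriors (prior × likelihood):
  Alerts: 0.05 × 0.08 = 0.004
  Work: 0.46 × 0.1625 = 0.07475
  Promotions: 0.21 × 0.03 = 0.0063
  Newsletters: 0.28 × 0.01 = 0.0028
Normalizing constant = 0.08785.
P(Promotions | evidence) = 0.0063 / 0.08785 ≈ 0.0717.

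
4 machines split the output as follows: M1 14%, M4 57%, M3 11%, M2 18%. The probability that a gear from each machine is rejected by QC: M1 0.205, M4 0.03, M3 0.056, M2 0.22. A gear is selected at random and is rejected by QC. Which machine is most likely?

Compute prior × likelihood for every hypothesis:
  M1: 0.14 × 0.205 = 0.0287
  M4: 0.57 × 0.03 = 0.0171
  M3: 0.11 × 0.056 = 0.00616
  M2: 0.18 × 0.22 = 0.0396
Sum = 0.09156.
Largest term belongs to M2, so M2 is most probable.

M2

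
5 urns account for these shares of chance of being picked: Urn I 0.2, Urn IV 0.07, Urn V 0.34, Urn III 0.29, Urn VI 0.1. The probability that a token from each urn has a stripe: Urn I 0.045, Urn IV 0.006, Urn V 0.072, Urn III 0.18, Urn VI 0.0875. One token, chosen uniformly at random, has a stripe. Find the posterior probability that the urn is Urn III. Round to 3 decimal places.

0.550

Unnormalized posteriors (prior × likelihood):
  Urn I: 0.2 × 0.045 = 0.009
  Urn IV: 0.07 × 0.006 = 0.00042
  Urn V: 0.34 × 0.072 = 0.02448
  Urn III: 0.29 × 0.18 = 0.0522
  Urn VI: 0.1 × 0.0875 = 0.00875
Sum = 0.09485.
P(Urn III | evidence) = 0.0522 / 0.09485 ≈ 0.550.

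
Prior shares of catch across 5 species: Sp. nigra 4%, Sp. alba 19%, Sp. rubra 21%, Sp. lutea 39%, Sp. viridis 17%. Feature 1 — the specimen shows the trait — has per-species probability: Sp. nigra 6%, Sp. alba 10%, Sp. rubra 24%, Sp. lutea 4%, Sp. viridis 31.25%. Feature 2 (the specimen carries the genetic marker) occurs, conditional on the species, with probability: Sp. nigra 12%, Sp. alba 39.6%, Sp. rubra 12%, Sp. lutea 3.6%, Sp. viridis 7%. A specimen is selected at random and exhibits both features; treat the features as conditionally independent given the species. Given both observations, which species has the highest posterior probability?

Compute prior × likelihood for every hypothesis:
  Sp. nigra: 0.04 × 0.06 × 0.12 = 0.000288
  Sp. alba: 0.19 × 0.1 × 0.396 = 0.007524
  Sp. rubra: 0.21 × 0.24 × 0.12 = 0.006048
  Sp. lutea: 0.39 × 0.04 × 0.036 = 0.0005616
  Sp. viridis: 0.17 × 0.3125 × 0.07 = 0.00371875
Total = 0.01814035.
Largest term belongs to Sp. alba, so Sp. alba is most probable.

Sp. alba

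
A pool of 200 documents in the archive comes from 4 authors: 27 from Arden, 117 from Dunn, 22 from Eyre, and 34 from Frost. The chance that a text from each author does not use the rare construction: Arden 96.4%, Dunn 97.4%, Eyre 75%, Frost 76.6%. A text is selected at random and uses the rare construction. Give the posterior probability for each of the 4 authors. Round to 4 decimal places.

Taking complements, P(rare-form | each) = Arden 0.036, Dunn 0.026, Eyre 0.25, Frost 0.234.
Prior × likelihood for each hypothesis:
  Arden: 0.135 × 0.036 = 0.00486
  Dunn: 0.585 × 0.026 = 0.01521
  Eyre: 0.11 × 0.25 = 0.0275
  Frost: 0.17 × 0.234 = 0.03978
Total = 0.08735.
P(Arden | rare-form) = 0.00486/0.08735 ≈ 0.0556
P(Dunn | rare-form) = 0.01521/0.08735 ≈ 0.1741
P(Eyre | rare-form) = 0.0275/0.08735 ≈ 0.3148
P(Frost | rare-form) = 0.03978/0.08735 ≈ 0.4554
(Check: 0.0556+0.1741+0.3148+0.4554 = 0.9999.)

Arden 0.0556, Dunn 0.1741, Eyre 0.3148, Frost 0.4554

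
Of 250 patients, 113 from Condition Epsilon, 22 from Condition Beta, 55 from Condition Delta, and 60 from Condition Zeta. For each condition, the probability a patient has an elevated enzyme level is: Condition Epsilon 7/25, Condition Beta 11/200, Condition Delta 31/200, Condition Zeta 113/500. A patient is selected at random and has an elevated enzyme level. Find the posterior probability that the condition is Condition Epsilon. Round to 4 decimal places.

0.5760

Compute prior × likelihood for every hypothesis:
  Condition Epsilon: 0.452 × 0.28 = 0.12656
  Condition Beta: 0.088 × 0.055 = 0.00484
  Condition Delta: 0.22 × 0.155 = 0.0341
  Condition Zeta: 0.24 × 0.226 = 0.05424
Normalizing constant = 0.21974.
P(Condition Epsilon | evidence) = 0.12656 / 0.21974 ≈ 0.5760.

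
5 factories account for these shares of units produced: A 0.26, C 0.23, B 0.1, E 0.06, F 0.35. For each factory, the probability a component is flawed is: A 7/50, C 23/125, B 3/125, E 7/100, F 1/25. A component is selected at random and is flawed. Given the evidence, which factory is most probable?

Prior × likelihood for each hypothesis:
  A: 0.26 × 0.14 = 0.0364
  C: 0.23 × 0.184 = 0.04232
  B: 0.1 × 0.024 = 0.0024
  E: 0.06 × 0.07 = 0.0042
  F: 0.35 × 0.04 = 0.014
Total = 0.09932.
Largest term belongs to C, so C is most probable.

C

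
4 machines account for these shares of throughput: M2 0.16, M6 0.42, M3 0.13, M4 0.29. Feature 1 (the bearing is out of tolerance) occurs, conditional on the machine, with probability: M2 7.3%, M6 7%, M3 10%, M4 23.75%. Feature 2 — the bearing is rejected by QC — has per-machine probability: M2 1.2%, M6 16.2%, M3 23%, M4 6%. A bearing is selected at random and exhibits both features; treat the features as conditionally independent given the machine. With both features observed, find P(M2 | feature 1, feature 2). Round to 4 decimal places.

0.0117

Unnormalized posteriors (prior × likelihood):
  M2: 0.16 × 0.073 × 0.012 = 0.00014016
  M6: 0.42 × 0.07 × 0.162 = 0.0047628
  M3: 0.13 × 0.1 × 0.23 = 0.00299
  M4: 0.29 × 0.2375 × 0.06 = 0.0041325
Sum = 0.01202546.
P(M2 | evidence) = 0.00014016 / 0.01202546 ≈ 0.0117.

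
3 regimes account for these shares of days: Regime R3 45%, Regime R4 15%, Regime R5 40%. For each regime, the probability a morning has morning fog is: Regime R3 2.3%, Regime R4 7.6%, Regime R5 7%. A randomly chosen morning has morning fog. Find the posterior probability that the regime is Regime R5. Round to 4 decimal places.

By Bayes' rule, posterior ∝ prior × likelihood:
  Regime R3: 0.45 × 0.023 = 0.01035
  Regime R4: 0.15 × 0.076 = 0.0114
  Regime R5: 0.4 × 0.07 = 0.028
Normalizing constant = 0.04975.
P(Regime R5 | evidence) = 0.028 / 0.04975 ≈ 0.5628.

0.5628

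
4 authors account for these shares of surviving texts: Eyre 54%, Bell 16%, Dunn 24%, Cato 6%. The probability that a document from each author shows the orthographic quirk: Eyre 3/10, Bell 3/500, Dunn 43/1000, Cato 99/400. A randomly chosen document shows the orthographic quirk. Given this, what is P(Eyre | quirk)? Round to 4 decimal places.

Unnormalized posteriors (prior × likelihood):
  Eyre: 0.54 × 0.3 = 0.162
  Bell: 0.16 × 0.006 = 0.00096
  Dunn: 0.24 × 0.043 = 0.01032
  Cato: 0.06 × 0.2475 = 0.01485
Sum = 0.18813.
P(Eyre | evidence) = 0.162 / 0.18813 ≈ 0.8611.

0.8611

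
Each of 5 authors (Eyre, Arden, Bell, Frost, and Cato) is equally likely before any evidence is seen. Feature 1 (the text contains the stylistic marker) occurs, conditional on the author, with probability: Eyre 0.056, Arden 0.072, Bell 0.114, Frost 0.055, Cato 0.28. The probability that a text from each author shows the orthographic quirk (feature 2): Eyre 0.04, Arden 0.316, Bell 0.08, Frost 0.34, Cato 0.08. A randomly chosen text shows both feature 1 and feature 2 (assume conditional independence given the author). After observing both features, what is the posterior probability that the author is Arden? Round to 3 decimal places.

With a uniform prior (1/5 each), posterior ∝ likelihood:
  Eyre: 0.056 × 0.04 = 0.00224
  Arden: 0.072 × 0.316 = 0.022752
  Bell: 0.114 × 0.08 = 0.00912
  Frost: 0.055 × 0.34 = 0.0187
  Cato: 0.28 × 0.08 = 0.0224
Normalizing constant = 0.075212.
P(Arden | evidence) = 0.022752 / 0.075212 ≈ 0.303.

0.303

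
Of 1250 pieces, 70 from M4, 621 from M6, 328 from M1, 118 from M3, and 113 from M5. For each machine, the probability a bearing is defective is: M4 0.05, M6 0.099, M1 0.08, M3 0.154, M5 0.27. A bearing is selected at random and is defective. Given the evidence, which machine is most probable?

M6

Compute prior × likelihood for every hypothesis:
  M4: 0.056 × 0.05 = 0.0028
  M6: 0.4968 × 0.099 = 0.0491832
  M1: 0.2624 × 0.08 = 0.020992
  M3: 0.0944 × 0.154 = 0.0145376
  M5: 0.0904 × 0.27 = 0.024408
Total = 0.1119208.
Largest term belongs to M6, so M6 is most probable.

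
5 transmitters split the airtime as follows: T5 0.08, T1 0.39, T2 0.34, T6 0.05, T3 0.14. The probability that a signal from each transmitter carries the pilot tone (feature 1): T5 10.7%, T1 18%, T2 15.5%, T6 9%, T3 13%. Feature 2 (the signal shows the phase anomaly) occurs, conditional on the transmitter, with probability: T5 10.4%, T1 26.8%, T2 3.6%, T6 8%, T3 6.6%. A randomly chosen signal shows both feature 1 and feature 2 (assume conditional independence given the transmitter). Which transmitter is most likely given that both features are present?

By Bayes' rule, posterior ∝ prior × likelihood:
  T5: 0.08 × 0.107 × 0.104 = 0.00089024
  T1: 0.39 × 0.18 × 0.268 = 0.0188136
  T2: 0.34 × 0.155 × 0.036 = 0.0018972
  T6: 0.05 × 0.09 × 0.08 = 0.00036
  T3: 0.14 × 0.13 × 0.066 = 0.0012012
Sum = 0.02316224.
Largest term belongs to T1, so T1 is most probable.

T1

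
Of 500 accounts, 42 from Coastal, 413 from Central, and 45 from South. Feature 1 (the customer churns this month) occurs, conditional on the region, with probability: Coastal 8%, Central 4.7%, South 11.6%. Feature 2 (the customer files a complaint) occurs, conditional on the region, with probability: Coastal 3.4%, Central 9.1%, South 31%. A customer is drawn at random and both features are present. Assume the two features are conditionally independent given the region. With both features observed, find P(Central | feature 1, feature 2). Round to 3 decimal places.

0.505

By Bayes' rule, posterior ∝ prior × likelihood:
  Coastal: 0.084 × 0.08 × 0.034 = 0.00022848
  Central: 0.826 × 0.047 × 0.091 = 0.003532802
  South: 0.09 × 0.116 × 0.31 = 0.0032364
Total = 0.006997682.
P(Central | evidence) = 0.003532802 / 0.006997682 ≈ 0.505.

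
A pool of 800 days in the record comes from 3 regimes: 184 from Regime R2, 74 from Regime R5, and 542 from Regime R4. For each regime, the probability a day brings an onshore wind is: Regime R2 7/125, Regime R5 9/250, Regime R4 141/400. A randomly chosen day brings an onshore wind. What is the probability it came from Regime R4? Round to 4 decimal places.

0.9364

By Bayes' rule, posterior ∝ prior × likelihood:
  Regime R2: 0.23 × 0.056 = 0.01288
  Regime R5: 0.0925 × 0.036 = 0.00333
  Regime R4: 0.6775 × 0.3525 = 0.23881875
Total = 0.25502875.
P(Regime R4 | evidence) = 0.23881875 / 0.25502875 ≈ 0.9364.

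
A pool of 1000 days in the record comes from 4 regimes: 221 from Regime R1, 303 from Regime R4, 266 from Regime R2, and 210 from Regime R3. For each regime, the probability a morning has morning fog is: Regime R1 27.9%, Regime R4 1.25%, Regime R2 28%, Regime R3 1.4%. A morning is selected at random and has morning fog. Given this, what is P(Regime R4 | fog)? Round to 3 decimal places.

Prior × likelihood for each hypothesis:
  Regime R1: 0.221 × 0.279 = 0.061659
  Regime R4: 0.303 × 0.0125 = 0.0037875
  Regime R2: 0.266 × 0.28 = 0.07448
  Regime R3: 0.21 × 0.014 = 0.00294
Normalizing constant = 0.1428665.
P(Regime R4 | evidence) = 0.0037875 / 0.1428665 ≈ 0.027.

0.027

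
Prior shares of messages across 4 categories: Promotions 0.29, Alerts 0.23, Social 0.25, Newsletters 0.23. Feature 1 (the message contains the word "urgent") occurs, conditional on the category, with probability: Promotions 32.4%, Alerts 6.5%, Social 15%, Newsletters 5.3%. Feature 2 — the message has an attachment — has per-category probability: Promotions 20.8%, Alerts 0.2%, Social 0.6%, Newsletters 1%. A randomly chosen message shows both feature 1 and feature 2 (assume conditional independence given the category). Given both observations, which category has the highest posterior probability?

By Bayes' rule, posterior ∝ prior × likelihood:
  Promotions: 0.29 × 0.324 × 0.208 = 0.01954368
  Alerts: 0.23 × 0.065 × 0.002 = 0.0000299
  Social: 0.25 × 0.15 × 0.006 = 0.000225
  Newsletters: 0.23 × 0.053 × 0.01 = 0.0001219
Total = 0.01992048.
Largest term belongs to Promotions, so Promotions is most probable.

Promotions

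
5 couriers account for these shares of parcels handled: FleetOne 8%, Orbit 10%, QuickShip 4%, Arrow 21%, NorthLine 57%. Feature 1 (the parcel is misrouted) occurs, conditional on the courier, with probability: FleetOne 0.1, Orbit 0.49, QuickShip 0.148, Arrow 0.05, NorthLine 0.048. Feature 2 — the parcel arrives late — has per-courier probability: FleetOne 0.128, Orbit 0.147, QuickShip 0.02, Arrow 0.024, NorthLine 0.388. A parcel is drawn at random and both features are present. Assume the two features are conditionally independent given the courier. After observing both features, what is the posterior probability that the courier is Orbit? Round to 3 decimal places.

0.375

Compute prior × likelihood for every hypothesis:
  FleetOne: 0.08 × 0.1 × 0.128 = 0.001024
  Orbit: 0.1 × 0.49 × 0.147 = 0.007203
  QuickShip: 0.04 × 0.148 × 0.02 = 0.0001184
  Arrow: 0.21 × 0.05 × 0.024 = 0.000252
  NorthLine: 0.57 × 0.048 × 0.388 = 0.01061568
Normalizing constant = 0.01921308.
P(Orbit | evidence) = 0.007203 / 0.01921308 ≈ 0.375.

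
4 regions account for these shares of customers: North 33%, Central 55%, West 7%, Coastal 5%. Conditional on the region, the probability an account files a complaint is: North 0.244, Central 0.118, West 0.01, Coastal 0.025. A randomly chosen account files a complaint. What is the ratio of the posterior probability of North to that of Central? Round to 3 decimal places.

Unnormalized posteriors (prior × likelihood):
  North: 0.33 × 0.244 = 0.08052
  Central: 0.55 × 0.118 = 0.0649
  West: 0.07 × 0.01 = 0.0007
  Coastal: 0.05 × 0.025 = 0.00125
Total = 0.14737.
The ratio is 0.08052 / 0.0649 (the normalizer cancels) = 1.241.

1.241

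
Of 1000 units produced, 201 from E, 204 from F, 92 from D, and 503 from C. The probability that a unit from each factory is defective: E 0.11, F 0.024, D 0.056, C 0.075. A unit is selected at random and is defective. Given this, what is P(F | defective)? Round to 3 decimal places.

Compute prior × likelihood for every hypothesis:
  E: 0.201 × 0.11 = 0.02211
  F: 0.204 × 0.024 = 0.004896
  D: 0.092 × 0.056 = 0.005152
  C: 0.503 × 0.075 = 0.037725
Sum = 0.069883.
P(F | evidence) = 0.004896 / 0.069883 ≈ 0.070.

0.070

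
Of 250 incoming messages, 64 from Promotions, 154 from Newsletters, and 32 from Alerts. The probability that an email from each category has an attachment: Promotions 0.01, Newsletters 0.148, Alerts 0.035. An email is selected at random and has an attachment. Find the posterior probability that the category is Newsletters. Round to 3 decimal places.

By Bayes' rule, posterior ∝ prior × likelihood:
  Promotions: 0.256 × 0.01 = 0.00256
  Newsletters: 0.616 × 0.148 = 0.091168
  Alerts: 0.128 × 0.035 = 0.00448
Total = 0.098208.
P(Newsletters | evidence) = 0.091168 / 0.098208 ≈ 0.928.

0.928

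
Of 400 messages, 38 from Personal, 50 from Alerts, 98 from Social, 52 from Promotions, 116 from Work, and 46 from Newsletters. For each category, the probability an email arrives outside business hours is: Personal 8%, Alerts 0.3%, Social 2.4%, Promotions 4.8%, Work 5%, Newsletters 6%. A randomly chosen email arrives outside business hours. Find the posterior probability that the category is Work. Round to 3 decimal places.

Unnormalized posteriors (prior × likelihood):
  Personal: 0.095 × 0.08 = 0.0076
  Alerts: 0.125 × 0.003 = 0.000375
  Social: 0.245 × 0.024 = 0.00588
  Promotions: 0.13 × 0.048 = 0.00624
  Work: 0.29 × 0.05 = 0.0145
  Newsletters: 0.115 × 0.06 = 0.0069
Normalizing constant = 0.041495.
P(Work | evidence) = 0.0145 / 0.041495 ≈ 0.349.

0.349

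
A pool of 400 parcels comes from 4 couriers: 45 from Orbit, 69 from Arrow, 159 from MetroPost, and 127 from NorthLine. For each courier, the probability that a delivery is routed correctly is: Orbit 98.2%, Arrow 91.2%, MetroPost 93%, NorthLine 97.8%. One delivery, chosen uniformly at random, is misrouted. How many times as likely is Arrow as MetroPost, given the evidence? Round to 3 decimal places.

0.546

Taking complements, P(misrouted | each) = Orbit 0.018, Arrow 0.088, MetroPost 0.07, NorthLine 0.022.
Compute prior × likelihood for every hypothesis:
  Orbit: 0.1125 × 0.018 = 0.002025
  Arrow: 0.1725 × 0.088 = 0.01518
  MetroPost: 0.3975 × 0.07 = 0.027825
  NorthLine: 0.3175 × 0.022 = 0.006985
Sum = 0.052015.
The ratio is 0.01518 / 0.027825 (the normalizer cancels) = 0.546.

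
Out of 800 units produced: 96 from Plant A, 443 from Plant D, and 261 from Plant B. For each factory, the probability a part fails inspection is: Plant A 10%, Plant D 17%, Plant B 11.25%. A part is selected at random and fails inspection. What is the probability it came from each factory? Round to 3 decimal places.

Plant A 0.084, Plant D 0.659, Plant B 0.257

Compute prior × likelihood for every hypothesis:
  Plant A: 0.12 × 0.1 = 0.012
  Plant D: 0.55375 × 0.17 = 0.0941375
  Plant B: 0.32625 × 0.1125 = 0.036703125
Total = 0.142840625.
P(Plant A | nonconforming) = 0.012/0.142840625 ≈ 0.084
P(Plant D | nonconforming) = 0.0941375/0.142840625 ≈ 0.659
P(Plant B | nonconforming) = 0.036703125/0.142840625 ≈ 0.257
(Check: 0.084+0.659+0.257 = 1.000.)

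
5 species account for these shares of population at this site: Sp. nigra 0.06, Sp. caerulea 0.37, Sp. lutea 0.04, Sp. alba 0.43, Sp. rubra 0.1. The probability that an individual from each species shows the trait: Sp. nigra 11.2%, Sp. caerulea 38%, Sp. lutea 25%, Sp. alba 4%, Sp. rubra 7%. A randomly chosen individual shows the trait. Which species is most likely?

Sp. caerulea

Compute prior × likelihood for every hypothesis:
  Sp. nigra: 0.06 × 0.112 = 0.00672
  Sp. caerulea: 0.37 × 0.38 = 0.1406
  Sp. lutea: 0.04 × 0.25 = 0.01
  Sp. alba: 0.43 × 0.04 = 0.0172
  Sp. rubra: 0.1 × 0.07 = 0.007
Sum = 0.18152.
Largest term belongs to Sp. caerulea, so Sp. caerulea is most probable.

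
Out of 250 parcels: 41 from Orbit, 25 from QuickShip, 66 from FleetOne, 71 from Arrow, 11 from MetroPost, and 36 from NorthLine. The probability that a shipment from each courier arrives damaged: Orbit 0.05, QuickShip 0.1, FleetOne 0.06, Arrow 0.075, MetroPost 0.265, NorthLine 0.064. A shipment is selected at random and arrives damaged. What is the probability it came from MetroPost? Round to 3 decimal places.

0.153

Compute prior × likelihood for every hypothesis:
  Orbit: 0.164 × 0.05 = 0.0082
  QuickShip: 0.1 × 0.1 = 0.01
  FleetOne: 0.264 × 0.06 = 0.01584
  Arrow: 0.284 × 0.075 = 0.0213
  MetroPost: 0.044 × 0.265 = 0.01166
  NorthLine: 0.144 × 0.064 = 0.009216
Sum = 0.076216.
P(MetroPost | evidence) = 0.01166 / 0.076216 ≈ 0.153.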